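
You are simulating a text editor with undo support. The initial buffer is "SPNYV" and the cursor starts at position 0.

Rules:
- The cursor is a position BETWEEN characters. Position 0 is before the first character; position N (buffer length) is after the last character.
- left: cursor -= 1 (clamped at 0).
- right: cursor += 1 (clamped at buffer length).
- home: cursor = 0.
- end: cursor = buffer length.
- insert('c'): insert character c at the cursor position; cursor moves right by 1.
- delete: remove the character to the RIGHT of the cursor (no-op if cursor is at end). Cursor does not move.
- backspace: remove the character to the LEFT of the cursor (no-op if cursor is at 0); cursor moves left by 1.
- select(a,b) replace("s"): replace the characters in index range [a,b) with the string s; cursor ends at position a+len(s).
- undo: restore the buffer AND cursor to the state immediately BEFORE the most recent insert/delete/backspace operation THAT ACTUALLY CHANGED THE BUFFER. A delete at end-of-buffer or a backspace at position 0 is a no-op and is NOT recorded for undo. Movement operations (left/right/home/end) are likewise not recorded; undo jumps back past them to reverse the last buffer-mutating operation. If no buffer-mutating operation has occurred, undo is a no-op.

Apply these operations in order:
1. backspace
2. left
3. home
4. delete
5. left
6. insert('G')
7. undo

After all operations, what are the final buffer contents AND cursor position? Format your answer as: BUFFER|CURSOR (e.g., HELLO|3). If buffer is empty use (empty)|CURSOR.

Answer: PNYV|0

Derivation:
After op 1 (backspace): buf='SPNYV' cursor=0
After op 2 (left): buf='SPNYV' cursor=0
After op 3 (home): buf='SPNYV' cursor=0
After op 4 (delete): buf='PNYV' cursor=0
After op 5 (left): buf='PNYV' cursor=0
After op 6 (insert('G')): buf='GPNYV' cursor=1
After op 7 (undo): buf='PNYV' cursor=0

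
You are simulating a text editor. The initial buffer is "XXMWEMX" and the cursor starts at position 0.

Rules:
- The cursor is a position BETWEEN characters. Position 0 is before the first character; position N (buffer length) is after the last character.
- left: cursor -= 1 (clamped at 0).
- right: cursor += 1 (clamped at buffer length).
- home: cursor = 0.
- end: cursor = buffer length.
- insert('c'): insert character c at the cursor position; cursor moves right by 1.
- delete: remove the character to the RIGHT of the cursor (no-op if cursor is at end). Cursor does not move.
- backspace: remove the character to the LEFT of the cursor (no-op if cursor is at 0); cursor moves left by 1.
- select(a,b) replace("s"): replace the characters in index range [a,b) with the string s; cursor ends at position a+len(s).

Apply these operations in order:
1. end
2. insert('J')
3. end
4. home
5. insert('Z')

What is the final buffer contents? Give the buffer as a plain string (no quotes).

After op 1 (end): buf='XXMWEMX' cursor=7
After op 2 (insert('J')): buf='XXMWEMXJ' cursor=8
After op 3 (end): buf='XXMWEMXJ' cursor=8
After op 4 (home): buf='XXMWEMXJ' cursor=0
After op 5 (insert('Z')): buf='ZXXMWEMXJ' cursor=1

Answer: ZXXMWEMXJ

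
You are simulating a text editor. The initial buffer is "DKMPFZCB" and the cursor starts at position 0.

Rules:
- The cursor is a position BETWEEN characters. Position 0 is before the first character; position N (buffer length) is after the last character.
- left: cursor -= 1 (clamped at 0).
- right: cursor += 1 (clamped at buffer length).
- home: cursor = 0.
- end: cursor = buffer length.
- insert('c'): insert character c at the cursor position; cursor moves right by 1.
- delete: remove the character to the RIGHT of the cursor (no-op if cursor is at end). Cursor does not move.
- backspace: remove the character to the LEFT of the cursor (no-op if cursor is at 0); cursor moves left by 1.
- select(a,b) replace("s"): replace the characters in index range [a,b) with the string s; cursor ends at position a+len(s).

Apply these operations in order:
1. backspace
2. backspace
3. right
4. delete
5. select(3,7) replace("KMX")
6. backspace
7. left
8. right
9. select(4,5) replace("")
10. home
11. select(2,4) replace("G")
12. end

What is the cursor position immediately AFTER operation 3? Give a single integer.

Answer: 1

Derivation:
After op 1 (backspace): buf='DKMPFZCB' cursor=0
After op 2 (backspace): buf='DKMPFZCB' cursor=0
After op 3 (right): buf='DKMPFZCB' cursor=1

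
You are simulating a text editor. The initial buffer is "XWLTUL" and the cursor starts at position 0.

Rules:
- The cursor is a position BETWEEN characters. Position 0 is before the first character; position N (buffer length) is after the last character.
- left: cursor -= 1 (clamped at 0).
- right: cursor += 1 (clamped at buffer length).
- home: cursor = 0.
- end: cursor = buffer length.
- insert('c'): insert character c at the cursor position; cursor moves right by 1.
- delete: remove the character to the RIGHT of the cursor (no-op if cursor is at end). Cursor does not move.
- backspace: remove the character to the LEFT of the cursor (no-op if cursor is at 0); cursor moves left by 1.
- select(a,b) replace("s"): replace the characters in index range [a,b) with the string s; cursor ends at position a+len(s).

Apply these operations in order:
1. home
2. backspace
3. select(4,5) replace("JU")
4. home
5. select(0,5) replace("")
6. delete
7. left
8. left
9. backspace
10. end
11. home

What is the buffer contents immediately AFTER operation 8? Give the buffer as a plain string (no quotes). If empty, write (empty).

Answer: L

Derivation:
After op 1 (home): buf='XWLTUL' cursor=0
After op 2 (backspace): buf='XWLTUL' cursor=0
After op 3 (select(4,5) replace("JU")): buf='XWLTJUL' cursor=6
After op 4 (home): buf='XWLTJUL' cursor=0
After op 5 (select(0,5) replace("")): buf='UL' cursor=0
After op 6 (delete): buf='L' cursor=0
After op 7 (left): buf='L' cursor=0
After op 8 (left): buf='L' cursor=0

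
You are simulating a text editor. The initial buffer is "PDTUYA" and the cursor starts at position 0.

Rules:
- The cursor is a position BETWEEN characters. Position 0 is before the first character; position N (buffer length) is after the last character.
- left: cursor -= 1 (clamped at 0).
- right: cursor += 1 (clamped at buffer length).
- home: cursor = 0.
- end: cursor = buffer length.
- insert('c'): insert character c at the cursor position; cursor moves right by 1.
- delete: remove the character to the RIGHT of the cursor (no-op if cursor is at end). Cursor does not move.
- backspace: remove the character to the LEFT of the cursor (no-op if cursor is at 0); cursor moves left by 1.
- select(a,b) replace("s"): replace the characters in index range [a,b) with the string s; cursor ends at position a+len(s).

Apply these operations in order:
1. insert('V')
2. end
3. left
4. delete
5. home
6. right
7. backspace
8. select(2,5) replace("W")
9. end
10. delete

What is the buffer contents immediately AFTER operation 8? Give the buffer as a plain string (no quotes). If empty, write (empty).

Answer: PDW

Derivation:
After op 1 (insert('V')): buf='VPDTUYA' cursor=1
After op 2 (end): buf='VPDTUYA' cursor=7
After op 3 (left): buf='VPDTUYA' cursor=6
After op 4 (delete): buf='VPDTUY' cursor=6
After op 5 (home): buf='VPDTUY' cursor=0
After op 6 (right): buf='VPDTUY' cursor=1
After op 7 (backspace): buf='PDTUY' cursor=0
After op 8 (select(2,5) replace("W")): buf='PDW' cursor=3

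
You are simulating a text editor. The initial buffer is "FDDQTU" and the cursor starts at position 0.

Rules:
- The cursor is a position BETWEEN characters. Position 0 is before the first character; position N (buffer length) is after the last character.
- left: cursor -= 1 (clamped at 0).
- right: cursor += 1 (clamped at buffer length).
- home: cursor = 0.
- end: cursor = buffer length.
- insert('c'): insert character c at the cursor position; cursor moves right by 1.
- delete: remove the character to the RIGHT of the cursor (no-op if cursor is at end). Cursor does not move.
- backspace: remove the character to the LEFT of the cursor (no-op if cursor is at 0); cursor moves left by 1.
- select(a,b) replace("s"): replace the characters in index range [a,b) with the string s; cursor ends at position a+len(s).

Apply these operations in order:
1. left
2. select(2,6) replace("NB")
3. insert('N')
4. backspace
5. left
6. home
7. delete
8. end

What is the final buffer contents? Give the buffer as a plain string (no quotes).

Answer: DNB

Derivation:
After op 1 (left): buf='FDDQTU' cursor=0
After op 2 (select(2,6) replace("NB")): buf='FDNB' cursor=4
After op 3 (insert('N')): buf='FDNBN' cursor=5
After op 4 (backspace): buf='FDNB' cursor=4
After op 5 (left): buf='FDNB' cursor=3
After op 6 (home): buf='FDNB' cursor=0
After op 7 (delete): buf='DNB' cursor=0
After op 8 (end): buf='DNB' cursor=3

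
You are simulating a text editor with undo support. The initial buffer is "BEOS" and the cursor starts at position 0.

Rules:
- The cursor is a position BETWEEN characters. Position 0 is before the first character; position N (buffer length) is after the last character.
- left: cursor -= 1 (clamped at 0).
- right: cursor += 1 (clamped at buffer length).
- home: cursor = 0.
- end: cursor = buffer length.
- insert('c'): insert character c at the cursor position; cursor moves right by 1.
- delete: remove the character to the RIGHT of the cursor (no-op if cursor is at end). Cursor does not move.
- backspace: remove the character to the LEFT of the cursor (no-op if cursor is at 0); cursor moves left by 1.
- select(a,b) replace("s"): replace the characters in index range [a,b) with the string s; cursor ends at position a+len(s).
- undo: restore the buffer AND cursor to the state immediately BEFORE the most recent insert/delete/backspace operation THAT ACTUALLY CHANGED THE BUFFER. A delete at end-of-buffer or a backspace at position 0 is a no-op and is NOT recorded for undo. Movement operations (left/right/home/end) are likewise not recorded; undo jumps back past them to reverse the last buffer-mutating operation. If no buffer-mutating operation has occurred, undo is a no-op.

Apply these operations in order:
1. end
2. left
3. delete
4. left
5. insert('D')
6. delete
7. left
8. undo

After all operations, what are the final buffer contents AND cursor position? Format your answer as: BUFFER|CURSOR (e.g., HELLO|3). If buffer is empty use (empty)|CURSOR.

Answer: BEDO|3

Derivation:
After op 1 (end): buf='BEOS' cursor=4
After op 2 (left): buf='BEOS' cursor=3
After op 3 (delete): buf='BEO' cursor=3
After op 4 (left): buf='BEO' cursor=2
After op 5 (insert('D')): buf='BEDO' cursor=3
After op 6 (delete): buf='BED' cursor=3
After op 7 (left): buf='BED' cursor=2
After op 8 (undo): buf='BEDO' cursor=3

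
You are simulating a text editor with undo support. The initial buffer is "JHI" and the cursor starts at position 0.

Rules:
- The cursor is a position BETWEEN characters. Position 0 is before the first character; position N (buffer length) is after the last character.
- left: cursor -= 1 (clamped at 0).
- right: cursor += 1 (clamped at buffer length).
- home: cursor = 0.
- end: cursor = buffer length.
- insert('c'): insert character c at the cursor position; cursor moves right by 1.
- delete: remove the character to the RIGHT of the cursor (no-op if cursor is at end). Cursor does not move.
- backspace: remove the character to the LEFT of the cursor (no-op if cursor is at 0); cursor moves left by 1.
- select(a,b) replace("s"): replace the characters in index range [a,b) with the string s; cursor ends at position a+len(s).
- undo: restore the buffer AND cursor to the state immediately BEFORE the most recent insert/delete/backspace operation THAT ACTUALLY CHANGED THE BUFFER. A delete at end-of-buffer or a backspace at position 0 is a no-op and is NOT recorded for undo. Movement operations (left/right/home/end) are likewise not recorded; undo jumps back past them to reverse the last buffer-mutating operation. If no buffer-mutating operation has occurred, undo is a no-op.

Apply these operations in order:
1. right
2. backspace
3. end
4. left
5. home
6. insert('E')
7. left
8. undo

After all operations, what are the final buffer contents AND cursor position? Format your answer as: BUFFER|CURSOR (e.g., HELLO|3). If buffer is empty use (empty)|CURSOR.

Answer: HI|0

Derivation:
After op 1 (right): buf='JHI' cursor=1
After op 2 (backspace): buf='HI' cursor=0
After op 3 (end): buf='HI' cursor=2
After op 4 (left): buf='HI' cursor=1
After op 5 (home): buf='HI' cursor=0
After op 6 (insert('E')): buf='EHI' cursor=1
After op 7 (left): buf='EHI' cursor=0
After op 8 (undo): buf='HI' cursor=0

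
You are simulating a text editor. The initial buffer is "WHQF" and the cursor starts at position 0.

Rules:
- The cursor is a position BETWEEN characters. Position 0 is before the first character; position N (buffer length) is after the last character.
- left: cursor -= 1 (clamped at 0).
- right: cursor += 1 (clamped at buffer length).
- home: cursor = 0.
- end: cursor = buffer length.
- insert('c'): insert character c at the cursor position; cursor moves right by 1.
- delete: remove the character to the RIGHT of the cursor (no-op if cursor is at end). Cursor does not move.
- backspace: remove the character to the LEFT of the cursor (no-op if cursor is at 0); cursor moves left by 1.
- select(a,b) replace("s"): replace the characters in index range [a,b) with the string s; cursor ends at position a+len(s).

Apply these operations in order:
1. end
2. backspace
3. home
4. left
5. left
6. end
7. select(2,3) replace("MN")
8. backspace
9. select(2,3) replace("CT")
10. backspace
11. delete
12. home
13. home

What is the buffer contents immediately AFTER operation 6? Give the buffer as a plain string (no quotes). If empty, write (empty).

After op 1 (end): buf='WHQF' cursor=4
After op 2 (backspace): buf='WHQ' cursor=3
After op 3 (home): buf='WHQ' cursor=0
After op 4 (left): buf='WHQ' cursor=0
After op 5 (left): buf='WHQ' cursor=0
After op 6 (end): buf='WHQ' cursor=3

Answer: WHQ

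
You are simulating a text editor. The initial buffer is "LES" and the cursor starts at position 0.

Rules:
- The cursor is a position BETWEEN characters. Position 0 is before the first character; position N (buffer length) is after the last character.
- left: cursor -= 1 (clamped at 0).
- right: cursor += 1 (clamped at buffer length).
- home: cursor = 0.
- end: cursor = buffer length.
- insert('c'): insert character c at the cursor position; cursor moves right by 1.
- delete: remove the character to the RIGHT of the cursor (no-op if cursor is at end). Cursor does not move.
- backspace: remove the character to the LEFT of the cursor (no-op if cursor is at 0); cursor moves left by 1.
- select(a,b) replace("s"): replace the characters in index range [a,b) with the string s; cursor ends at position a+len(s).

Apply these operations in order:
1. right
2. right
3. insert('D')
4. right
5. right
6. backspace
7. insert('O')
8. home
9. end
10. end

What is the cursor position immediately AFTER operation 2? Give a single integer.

Answer: 2

Derivation:
After op 1 (right): buf='LES' cursor=1
After op 2 (right): buf='LES' cursor=2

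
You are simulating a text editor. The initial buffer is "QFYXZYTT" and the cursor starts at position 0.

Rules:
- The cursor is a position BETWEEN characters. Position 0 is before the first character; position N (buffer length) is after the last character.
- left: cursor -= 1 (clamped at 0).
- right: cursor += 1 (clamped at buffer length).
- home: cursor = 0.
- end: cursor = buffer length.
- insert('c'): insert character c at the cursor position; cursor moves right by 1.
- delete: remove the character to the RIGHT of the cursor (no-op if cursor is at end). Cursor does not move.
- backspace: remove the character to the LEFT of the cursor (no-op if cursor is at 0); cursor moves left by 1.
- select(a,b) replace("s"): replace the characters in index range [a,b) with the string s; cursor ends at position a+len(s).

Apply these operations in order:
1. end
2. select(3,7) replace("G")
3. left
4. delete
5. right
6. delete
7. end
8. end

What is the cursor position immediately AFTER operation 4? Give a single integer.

Answer: 3

Derivation:
After op 1 (end): buf='QFYXZYTT' cursor=8
After op 2 (select(3,7) replace("G")): buf='QFYGT' cursor=4
After op 3 (left): buf='QFYGT' cursor=3
After op 4 (delete): buf='QFYT' cursor=3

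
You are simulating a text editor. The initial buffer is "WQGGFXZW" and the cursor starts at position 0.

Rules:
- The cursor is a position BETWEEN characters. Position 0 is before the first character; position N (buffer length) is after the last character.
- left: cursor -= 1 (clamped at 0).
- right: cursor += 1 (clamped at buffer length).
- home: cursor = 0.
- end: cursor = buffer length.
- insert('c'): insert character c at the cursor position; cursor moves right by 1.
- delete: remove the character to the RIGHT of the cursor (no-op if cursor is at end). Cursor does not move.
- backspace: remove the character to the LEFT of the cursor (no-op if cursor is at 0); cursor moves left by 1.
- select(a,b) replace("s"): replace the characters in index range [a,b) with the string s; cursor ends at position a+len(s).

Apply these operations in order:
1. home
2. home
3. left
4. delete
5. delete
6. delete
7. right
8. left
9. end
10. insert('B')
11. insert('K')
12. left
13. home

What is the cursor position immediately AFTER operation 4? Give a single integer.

Answer: 0

Derivation:
After op 1 (home): buf='WQGGFXZW' cursor=0
After op 2 (home): buf='WQGGFXZW' cursor=0
After op 3 (left): buf='WQGGFXZW' cursor=0
After op 4 (delete): buf='QGGFXZW' cursor=0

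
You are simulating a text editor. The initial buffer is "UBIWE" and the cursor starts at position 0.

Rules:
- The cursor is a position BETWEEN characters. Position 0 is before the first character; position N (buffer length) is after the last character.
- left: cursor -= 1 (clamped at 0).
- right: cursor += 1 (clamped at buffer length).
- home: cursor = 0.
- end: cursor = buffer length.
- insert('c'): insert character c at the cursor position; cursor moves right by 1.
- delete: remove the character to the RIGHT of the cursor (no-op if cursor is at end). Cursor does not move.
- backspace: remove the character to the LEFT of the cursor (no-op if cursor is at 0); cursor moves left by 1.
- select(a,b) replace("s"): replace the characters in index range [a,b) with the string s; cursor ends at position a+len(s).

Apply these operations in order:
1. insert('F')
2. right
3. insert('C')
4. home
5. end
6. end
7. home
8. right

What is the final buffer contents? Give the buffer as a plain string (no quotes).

Answer: FUCBIWE

Derivation:
After op 1 (insert('F')): buf='FUBIWE' cursor=1
After op 2 (right): buf='FUBIWE' cursor=2
After op 3 (insert('C')): buf='FUCBIWE' cursor=3
After op 4 (home): buf='FUCBIWE' cursor=0
After op 5 (end): buf='FUCBIWE' cursor=7
After op 6 (end): buf='FUCBIWE' cursor=7
After op 7 (home): buf='FUCBIWE' cursor=0
After op 8 (right): buf='FUCBIWE' cursor=1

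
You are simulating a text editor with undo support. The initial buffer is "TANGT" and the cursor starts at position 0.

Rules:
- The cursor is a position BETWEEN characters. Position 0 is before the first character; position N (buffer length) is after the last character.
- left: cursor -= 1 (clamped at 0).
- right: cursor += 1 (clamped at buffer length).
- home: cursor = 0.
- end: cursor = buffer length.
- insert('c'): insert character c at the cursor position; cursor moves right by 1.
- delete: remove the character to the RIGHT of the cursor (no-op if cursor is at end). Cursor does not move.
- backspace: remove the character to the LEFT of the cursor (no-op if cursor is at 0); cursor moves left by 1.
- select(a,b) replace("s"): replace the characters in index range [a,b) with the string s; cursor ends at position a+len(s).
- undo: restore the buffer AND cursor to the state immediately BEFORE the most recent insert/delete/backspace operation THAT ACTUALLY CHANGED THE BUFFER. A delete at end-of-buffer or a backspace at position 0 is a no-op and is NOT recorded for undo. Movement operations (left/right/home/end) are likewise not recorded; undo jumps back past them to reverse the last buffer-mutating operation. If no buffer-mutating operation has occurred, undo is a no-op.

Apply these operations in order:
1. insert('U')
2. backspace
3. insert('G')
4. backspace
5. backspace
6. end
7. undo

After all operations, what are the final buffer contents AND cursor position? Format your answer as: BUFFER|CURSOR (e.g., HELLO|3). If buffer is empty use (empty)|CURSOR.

After op 1 (insert('U')): buf='UTANGT' cursor=1
After op 2 (backspace): buf='TANGT' cursor=0
After op 3 (insert('G')): buf='GTANGT' cursor=1
After op 4 (backspace): buf='TANGT' cursor=0
After op 5 (backspace): buf='TANGT' cursor=0
After op 6 (end): buf='TANGT' cursor=5
After op 7 (undo): buf='GTANGT' cursor=1

Answer: GTANGT|1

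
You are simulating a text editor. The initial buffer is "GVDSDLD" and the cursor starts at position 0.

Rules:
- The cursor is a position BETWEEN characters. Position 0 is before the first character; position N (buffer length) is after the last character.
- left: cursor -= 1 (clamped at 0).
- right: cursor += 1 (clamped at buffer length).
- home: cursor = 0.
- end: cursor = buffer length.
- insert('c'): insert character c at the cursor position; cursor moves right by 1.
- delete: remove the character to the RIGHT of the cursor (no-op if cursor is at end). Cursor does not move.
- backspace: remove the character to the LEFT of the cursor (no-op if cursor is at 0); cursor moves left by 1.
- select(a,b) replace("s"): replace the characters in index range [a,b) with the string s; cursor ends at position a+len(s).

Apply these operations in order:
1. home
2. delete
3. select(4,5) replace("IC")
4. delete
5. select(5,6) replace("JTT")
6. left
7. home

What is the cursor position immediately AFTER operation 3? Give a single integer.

Answer: 6

Derivation:
After op 1 (home): buf='GVDSDLD' cursor=0
After op 2 (delete): buf='VDSDLD' cursor=0
After op 3 (select(4,5) replace("IC")): buf='VDSDICD' cursor=6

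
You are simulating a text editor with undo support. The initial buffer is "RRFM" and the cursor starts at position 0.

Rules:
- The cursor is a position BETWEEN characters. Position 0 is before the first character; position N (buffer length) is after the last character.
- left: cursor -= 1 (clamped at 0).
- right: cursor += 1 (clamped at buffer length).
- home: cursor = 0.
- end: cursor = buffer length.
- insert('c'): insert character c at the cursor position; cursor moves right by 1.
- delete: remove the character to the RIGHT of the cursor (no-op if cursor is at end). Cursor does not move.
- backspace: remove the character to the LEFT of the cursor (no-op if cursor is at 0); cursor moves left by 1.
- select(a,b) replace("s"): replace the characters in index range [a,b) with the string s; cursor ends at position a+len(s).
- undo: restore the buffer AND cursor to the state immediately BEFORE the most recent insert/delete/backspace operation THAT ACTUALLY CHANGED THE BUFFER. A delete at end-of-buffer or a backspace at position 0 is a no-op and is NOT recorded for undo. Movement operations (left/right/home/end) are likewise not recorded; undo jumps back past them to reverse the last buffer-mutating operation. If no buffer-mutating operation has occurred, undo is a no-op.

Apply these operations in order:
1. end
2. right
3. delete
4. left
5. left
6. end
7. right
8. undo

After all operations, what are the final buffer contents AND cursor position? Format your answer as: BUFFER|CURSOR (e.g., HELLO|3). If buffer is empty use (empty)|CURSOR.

Answer: RRFM|4

Derivation:
After op 1 (end): buf='RRFM' cursor=4
After op 2 (right): buf='RRFM' cursor=4
After op 3 (delete): buf='RRFM' cursor=4
After op 4 (left): buf='RRFM' cursor=3
After op 5 (left): buf='RRFM' cursor=2
After op 6 (end): buf='RRFM' cursor=4
After op 7 (right): buf='RRFM' cursor=4
After op 8 (undo): buf='RRFM' cursor=4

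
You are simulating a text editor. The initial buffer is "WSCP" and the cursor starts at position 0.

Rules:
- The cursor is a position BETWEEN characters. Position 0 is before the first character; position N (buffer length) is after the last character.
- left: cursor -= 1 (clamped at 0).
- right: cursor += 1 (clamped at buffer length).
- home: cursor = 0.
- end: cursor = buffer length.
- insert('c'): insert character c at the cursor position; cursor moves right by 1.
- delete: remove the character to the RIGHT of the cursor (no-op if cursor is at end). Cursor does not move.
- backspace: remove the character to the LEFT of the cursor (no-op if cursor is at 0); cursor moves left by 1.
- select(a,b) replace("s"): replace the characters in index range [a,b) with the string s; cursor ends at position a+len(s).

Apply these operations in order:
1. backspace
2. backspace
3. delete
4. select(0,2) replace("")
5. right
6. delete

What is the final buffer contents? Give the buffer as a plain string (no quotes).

Answer: P

Derivation:
After op 1 (backspace): buf='WSCP' cursor=0
After op 2 (backspace): buf='WSCP' cursor=0
After op 3 (delete): buf='SCP' cursor=0
After op 4 (select(0,2) replace("")): buf='P' cursor=0
After op 5 (right): buf='P' cursor=1
After op 6 (delete): buf='P' cursor=1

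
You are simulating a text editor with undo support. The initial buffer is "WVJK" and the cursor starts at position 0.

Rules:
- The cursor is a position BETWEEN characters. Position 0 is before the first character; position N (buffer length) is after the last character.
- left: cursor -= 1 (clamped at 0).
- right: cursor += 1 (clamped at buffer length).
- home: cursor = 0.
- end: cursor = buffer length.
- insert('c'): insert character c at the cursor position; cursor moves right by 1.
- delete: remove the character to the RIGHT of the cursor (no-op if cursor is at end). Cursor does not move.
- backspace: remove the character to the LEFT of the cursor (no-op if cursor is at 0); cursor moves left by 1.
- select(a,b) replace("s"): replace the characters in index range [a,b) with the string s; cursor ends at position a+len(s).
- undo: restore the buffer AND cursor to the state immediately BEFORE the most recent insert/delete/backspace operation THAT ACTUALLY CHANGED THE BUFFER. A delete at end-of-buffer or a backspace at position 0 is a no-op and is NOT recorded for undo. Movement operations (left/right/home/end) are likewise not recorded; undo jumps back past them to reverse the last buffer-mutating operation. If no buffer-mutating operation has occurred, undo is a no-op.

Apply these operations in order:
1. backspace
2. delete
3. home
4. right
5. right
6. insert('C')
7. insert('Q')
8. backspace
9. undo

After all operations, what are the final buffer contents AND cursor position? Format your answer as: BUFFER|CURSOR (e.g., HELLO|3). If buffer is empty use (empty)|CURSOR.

Answer: VJCQK|4

Derivation:
After op 1 (backspace): buf='WVJK' cursor=0
After op 2 (delete): buf='VJK' cursor=0
After op 3 (home): buf='VJK' cursor=0
After op 4 (right): buf='VJK' cursor=1
After op 5 (right): buf='VJK' cursor=2
After op 6 (insert('C')): buf='VJCK' cursor=3
After op 7 (insert('Q')): buf='VJCQK' cursor=4
After op 8 (backspace): buf='VJCK' cursor=3
After op 9 (undo): buf='VJCQK' cursor=4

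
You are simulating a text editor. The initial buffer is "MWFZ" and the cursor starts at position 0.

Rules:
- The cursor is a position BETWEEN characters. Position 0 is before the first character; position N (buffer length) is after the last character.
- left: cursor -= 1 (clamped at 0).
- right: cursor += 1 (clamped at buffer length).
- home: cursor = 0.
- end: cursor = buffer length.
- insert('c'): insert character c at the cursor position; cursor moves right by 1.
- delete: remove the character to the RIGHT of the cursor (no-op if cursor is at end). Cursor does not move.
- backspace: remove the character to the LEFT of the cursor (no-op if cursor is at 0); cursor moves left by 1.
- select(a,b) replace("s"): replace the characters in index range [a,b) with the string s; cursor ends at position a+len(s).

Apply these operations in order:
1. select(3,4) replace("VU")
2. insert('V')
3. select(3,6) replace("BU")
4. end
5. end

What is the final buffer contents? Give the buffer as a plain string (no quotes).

After op 1 (select(3,4) replace("VU")): buf='MWFVU' cursor=5
After op 2 (insert('V')): buf='MWFVUV' cursor=6
After op 3 (select(3,6) replace("BU")): buf='MWFBU' cursor=5
After op 4 (end): buf='MWFBU' cursor=5
After op 5 (end): buf='MWFBU' cursor=5

Answer: MWFBU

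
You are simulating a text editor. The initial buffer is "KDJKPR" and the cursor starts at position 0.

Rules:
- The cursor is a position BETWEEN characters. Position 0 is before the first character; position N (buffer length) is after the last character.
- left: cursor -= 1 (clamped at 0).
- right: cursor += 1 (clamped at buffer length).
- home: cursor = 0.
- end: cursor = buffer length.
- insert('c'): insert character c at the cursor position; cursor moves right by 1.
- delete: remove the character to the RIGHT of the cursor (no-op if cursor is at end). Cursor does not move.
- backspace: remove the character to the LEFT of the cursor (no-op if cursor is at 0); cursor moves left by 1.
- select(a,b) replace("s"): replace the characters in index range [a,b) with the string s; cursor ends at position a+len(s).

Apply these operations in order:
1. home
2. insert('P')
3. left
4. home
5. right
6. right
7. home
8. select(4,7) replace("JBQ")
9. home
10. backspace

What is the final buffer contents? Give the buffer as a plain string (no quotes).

After op 1 (home): buf='KDJKPR' cursor=0
After op 2 (insert('P')): buf='PKDJKPR' cursor=1
After op 3 (left): buf='PKDJKPR' cursor=0
After op 4 (home): buf='PKDJKPR' cursor=0
After op 5 (right): buf='PKDJKPR' cursor=1
After op 6 (right): buf='PKDJKPR' cursor=2
After op 7 (home): buf='PKDJKPR' cursor=0
After op 8 (select(4,7) replace("JBQ")): buf='PKDJJBQ' cursor=7
After op 9 (home): buf='PKDJJBQ' cursor=0
After op 10 (backspace): buf='PKDJJBQ' cursor=0

Answer: PKDJJBQ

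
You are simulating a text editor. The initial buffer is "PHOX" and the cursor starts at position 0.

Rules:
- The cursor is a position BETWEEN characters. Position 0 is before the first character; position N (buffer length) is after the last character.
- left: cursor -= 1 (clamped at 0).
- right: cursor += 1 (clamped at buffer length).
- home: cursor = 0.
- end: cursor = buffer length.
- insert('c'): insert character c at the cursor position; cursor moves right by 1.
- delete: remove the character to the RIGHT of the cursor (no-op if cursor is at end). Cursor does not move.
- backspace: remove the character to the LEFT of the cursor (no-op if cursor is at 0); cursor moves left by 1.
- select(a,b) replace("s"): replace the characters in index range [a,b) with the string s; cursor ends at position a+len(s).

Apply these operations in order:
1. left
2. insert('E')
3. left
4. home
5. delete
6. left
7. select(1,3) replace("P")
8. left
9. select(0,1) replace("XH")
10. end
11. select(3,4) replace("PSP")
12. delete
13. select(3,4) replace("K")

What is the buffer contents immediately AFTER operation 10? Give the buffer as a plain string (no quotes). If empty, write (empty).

After op 1 (left): buf='PHOX' cursor=0
After op 2 (insert('E')): buf='EPHOX' cursor=1
After op 3 (left): buf='EPHOX' cursor=0
After op 4 (home): buf='EPHOX' cursor=0
After op 5 (delete): buf='PHOX' cursor=0
After op 6 (left): buf='PHOX' cursor=0
After op 7 (select(1,3) replace("P")): buf='PPX' cursor=2
After op 8 (left): buf='PPX' cursor=1
After op 9 (select(0,1) replace("XH")): buf='XHPX' cursor=2
After op 10 (end): buf='XHPX' cursor=4

Answer: XHPX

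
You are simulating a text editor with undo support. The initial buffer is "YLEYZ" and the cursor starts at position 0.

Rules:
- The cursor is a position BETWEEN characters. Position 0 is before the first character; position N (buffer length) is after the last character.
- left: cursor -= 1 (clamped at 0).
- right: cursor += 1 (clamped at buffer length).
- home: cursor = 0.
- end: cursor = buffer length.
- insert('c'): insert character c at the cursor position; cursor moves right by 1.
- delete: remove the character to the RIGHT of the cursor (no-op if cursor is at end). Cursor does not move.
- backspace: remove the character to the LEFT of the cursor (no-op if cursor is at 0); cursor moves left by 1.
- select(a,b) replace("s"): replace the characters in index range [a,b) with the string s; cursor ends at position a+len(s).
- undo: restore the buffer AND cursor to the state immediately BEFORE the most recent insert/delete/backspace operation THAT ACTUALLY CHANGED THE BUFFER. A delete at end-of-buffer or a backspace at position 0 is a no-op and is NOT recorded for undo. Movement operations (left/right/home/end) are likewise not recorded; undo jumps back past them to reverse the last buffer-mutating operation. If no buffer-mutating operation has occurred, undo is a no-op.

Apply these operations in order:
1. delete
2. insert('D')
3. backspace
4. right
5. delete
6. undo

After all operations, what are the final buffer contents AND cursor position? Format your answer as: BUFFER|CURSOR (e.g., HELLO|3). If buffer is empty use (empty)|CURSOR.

After op 1 (delete): buf='LEYZ' cursor=0
After op 2 (insert('D')): buf='DLEYZ' cursor=1
After op 3 (backspace): buf='LEYZ' cursor=0
After op 4 (right): buf='LEYZ' cursor=1
After op 5 (delete): buf='LYZ' cursor=1
After op 6 (undo): buf='LEYZ' cursor=1

Answer: LEYZ|1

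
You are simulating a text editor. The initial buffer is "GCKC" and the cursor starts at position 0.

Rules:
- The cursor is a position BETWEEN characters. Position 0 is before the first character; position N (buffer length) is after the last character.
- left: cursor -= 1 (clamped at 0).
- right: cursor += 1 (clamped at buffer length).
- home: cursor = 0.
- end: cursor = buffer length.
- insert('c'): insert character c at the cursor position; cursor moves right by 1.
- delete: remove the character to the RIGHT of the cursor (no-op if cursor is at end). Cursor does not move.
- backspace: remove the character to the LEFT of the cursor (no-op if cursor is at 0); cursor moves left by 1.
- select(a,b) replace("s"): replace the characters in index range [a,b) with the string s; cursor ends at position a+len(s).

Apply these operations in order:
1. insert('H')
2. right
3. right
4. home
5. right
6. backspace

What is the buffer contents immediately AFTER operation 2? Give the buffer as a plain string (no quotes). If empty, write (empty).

Answer: HGCKC

Derivation:
After op 1 (insert('H')): buf='HGCKC' cursor=1
After op 2 (right): buf='HGCKC' cursor=2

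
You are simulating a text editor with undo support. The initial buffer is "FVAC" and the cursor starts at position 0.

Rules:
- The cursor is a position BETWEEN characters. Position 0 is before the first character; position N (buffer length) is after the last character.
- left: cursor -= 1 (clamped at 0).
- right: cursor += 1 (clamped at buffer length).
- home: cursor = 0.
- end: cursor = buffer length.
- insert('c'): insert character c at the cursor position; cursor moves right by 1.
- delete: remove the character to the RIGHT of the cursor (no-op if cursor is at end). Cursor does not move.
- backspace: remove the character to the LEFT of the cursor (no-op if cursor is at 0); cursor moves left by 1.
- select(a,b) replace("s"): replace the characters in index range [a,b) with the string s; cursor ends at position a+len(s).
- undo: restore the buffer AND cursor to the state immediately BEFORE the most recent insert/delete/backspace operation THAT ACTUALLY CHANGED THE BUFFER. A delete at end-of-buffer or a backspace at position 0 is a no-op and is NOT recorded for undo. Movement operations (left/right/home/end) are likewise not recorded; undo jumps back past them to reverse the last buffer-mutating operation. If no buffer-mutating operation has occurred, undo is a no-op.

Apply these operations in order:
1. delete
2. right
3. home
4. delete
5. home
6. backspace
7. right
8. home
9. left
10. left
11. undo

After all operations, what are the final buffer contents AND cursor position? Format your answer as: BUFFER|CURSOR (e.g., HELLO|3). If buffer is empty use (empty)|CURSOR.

After op 1 (delete): buf='VAC' cursor=0
After op 2 (right): buf='VAC' cursor=1
After op 3 (home): buf='VAC' cursor=0
After op 4 (delete): buf='AC' cursor=0
After op 5 (home): buf='AC' cursor=0
After op 6 (backspace): buf='AC' cursor=0
After op 7 (right): buf='AC' cursor=1
After op 8 (home): buf='AC' cursor=0
After op 9 (left): buf='AC' cursor=0
After op 10 (left): buf='AC' cursor=0
After op 11 (undo): buf='VAC' cursor=0

Answer: VAC|0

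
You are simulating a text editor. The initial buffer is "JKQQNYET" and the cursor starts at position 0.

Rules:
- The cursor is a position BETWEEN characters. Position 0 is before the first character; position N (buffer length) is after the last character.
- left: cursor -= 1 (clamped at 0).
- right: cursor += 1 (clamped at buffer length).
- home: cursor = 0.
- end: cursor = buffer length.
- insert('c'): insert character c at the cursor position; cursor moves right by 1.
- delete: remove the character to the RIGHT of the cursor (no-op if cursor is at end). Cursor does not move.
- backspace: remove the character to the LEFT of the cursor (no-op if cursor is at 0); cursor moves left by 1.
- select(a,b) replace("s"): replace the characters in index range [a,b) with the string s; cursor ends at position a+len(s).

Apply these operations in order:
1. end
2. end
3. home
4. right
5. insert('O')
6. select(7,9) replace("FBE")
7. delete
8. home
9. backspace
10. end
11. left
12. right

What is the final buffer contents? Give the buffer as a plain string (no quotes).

Answer: JOKQQNYFBE

Derivation:
After op 1 (end): buf='JKQQNYET' cursor=8
After op 2 (end): buf='JKQQNYET' cursor=8
After op 3 (home): buf='JKQQNYET' cursor=0
After op 4 (right): buf='JKQQNYET' cursor=1
After op 5 (insert('O')): buf='JOKQQNYET' cursor=2
After op 6 (select(7,9) replace("FBE")): buf='JOKQQNYFBE' cursor=10
After op 7 (delete): buf='JOKQQNYFBE' cursor=10
After op 8 (home): buf='JOKQQNYFBE' cursor=0
After op 9 (backspace): buf='JOKQQNYFBE' cursor=0
After op 10 (end): buf='JOKQQNYFBE' cursor=10
After op 11 (left): buf='JOKQQNYFBE' cursor=9
After op 12 (right): buf='JOKQQNYFBE' cursor=10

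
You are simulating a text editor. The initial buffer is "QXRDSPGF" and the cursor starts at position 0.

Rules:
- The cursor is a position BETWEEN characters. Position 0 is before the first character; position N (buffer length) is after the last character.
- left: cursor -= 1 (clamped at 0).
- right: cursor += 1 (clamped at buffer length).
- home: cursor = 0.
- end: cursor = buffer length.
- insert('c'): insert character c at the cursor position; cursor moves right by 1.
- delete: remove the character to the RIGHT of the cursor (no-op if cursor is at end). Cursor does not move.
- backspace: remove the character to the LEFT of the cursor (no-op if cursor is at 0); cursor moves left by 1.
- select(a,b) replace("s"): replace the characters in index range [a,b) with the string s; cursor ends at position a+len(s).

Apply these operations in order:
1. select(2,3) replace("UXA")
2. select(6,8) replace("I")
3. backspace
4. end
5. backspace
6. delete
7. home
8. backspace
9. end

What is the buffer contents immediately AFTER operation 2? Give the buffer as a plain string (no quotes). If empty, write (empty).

After op 1 (select(2,3) replace("UXA")): buf='QXUXADSPGF' cursor=5
After op 2 (select(6,8) replace("I")): buf='QXUXADIGF' cursor=7

Answer: QXUXADIGF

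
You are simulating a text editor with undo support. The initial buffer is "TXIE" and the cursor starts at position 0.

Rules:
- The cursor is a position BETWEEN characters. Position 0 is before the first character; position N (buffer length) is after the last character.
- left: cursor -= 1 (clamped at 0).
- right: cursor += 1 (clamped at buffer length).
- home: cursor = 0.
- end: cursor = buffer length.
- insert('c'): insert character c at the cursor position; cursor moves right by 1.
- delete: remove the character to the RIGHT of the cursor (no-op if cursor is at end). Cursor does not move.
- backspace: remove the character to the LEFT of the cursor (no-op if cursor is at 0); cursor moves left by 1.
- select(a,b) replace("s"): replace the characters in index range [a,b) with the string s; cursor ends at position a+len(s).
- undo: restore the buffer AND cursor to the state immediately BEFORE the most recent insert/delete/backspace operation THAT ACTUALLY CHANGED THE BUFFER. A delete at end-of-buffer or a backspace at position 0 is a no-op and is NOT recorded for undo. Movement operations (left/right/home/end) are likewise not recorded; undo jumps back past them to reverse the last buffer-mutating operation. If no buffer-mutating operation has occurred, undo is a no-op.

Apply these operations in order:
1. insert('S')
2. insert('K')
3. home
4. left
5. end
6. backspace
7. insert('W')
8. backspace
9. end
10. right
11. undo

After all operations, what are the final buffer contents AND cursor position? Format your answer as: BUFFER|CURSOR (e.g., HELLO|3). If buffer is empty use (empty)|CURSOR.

Answer: SKTXIW|6

Derivation:
After op 1 (insert('S')): buf='STXIE' cursor=1
After op 2 (insert('K')): buf='SKTXIE' cursor=2
After op 3 (home): buf='SKTXIE' cursor=0
After op 4 (left): buf='SKTXIE' cursor=0
After op 5 (end): buf='SKTXIE' cursor=6
After op 6 (backspace): buf='SKTXI' cursor=5
After op 7 (insert('W')): buf='SKTXIW' cursor=6
After op 8 (backspace): buf='SKTXI' cursor=5
After op 9 (end): buf='SKTXI' cursor=5
After op 10 (right): buf='SKTXI' cursor=5
After op 11 (undo): buf='SKTXIW' cursor=6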